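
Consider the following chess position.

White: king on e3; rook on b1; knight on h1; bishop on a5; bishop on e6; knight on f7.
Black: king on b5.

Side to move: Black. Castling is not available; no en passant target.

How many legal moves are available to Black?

Black to move; king on b5.
In check: yes, from the white rook on b1.
Legal moves: Kc6, Ka6, Kc5, Kxa5, Ka4.
Count: 5.

5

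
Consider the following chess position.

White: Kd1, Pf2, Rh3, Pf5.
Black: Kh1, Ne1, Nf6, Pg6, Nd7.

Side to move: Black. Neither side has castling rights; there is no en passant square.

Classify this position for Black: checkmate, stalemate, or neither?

Black to move; black king on h1.
In check: yes, from the white rook on h3.
King squares — g1: available; g2: available; h2: attacked by Rh3.
Legal moves for Black: Kg2, Kg1.
Black is in check but has 2 legal moves → neither.

neither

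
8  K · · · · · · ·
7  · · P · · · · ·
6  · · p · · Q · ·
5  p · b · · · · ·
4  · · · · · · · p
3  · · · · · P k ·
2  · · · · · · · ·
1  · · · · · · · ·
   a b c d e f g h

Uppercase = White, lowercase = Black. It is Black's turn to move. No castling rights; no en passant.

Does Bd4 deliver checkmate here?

After Bd4: white king on a8; in check: no.
White is not in check, so this cannot be checkmate.

no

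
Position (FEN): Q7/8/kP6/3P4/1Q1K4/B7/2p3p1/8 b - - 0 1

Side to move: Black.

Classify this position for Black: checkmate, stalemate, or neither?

checkmate

Black to move; black king on a6.
In check: yes, from the white queen on a8.
King squares — a5: attacked by Qb4; b5: attacked by Qb4; b6: attacked by Qb4; a7: attacked by Pb6; b7: attacked by Qa8.
Legal moves for Black: none.
In check with no legal moves → checkmate.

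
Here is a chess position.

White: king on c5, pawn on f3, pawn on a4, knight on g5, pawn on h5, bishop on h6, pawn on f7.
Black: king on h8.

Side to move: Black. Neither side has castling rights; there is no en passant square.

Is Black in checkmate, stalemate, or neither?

Black to move; black king on h8.
In check: no.
King squares — g7: attacked by Bh6; h7: attacked by Ng5; g8: attacked by Pf7.
Legal moves for Black: none.
Not in check and no legal moves → stalemate.

stalemate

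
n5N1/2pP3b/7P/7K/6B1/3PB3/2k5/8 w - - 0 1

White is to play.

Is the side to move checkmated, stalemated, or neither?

White to move; white king on h5.
In check: no.
Legal moves for White include: Ne7, Nf6, Kg5, Kh4, Be6, Bf5, Bh3, Bf3, Be2, Bd1+, Ba7, Bb6, Bg5, Bc5, Bf4, Bd4, Bf2, Bd2, ... (list truncated; more exist).
White has legal moves and is not in check → neither.

neither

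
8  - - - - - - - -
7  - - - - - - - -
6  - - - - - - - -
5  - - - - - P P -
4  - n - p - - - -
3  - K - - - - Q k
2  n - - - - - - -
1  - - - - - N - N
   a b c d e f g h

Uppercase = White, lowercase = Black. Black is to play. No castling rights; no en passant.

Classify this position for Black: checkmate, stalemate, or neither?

Black to move; black king on h3.
In check: yes, from the white queen on g3.
King squares — g2: attacked by Qg3; h2: attacked by Nf1; g3: attacked by Nf1; g4: attacked by Qg3; h4: attacked by Qg3.
Legal moves for Black: none.
In check with no legal moves → checkmate.

checkmate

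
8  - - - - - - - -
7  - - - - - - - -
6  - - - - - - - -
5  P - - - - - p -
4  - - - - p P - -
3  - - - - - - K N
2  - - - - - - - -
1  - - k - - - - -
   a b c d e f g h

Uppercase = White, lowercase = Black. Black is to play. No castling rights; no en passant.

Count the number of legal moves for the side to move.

8

Black to move; king on c1.
In check: no.
Legal moves: Kd2, Kc2, Kb2, Kd1, Kb1, gxf4+, g4, e3.
Count: 8.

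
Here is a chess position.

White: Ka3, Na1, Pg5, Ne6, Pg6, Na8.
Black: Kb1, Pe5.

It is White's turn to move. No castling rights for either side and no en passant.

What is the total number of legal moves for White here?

15

White to move; king on a3.
In check: no.
Legal moves: Nac7, Nb6, Nf8, Nd8, Ng7, Nec7, Nc5, Nf4, Nd4, Kb4, Ka4, Kb3, Nb3, Nc2, g7.
Count: 15.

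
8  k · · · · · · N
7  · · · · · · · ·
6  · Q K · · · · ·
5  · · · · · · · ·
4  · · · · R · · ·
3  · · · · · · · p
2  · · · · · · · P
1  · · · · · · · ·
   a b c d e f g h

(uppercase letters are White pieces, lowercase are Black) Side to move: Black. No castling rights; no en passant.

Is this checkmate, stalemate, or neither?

Black to move; black king on a8.
In check: no.
King squares — a7: attacked by Qb6; b7: attacked by Qb6; b8: attacked by Qb6.
Legal moves for Black: none.
Not in check and no legal moves → stalemate.

stalemate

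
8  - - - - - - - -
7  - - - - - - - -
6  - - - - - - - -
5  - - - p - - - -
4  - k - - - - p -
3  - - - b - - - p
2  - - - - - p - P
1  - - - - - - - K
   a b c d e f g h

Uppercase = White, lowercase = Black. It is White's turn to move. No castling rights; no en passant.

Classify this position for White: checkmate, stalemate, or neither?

stalemate

White to move; white king on h1.
In check: no.
King squares — g1: attacked by Pf2; g2: attacked by Ph3; h2: own pawn.
Legal moves for White: none.
Not in check and no legal moves → stalemate.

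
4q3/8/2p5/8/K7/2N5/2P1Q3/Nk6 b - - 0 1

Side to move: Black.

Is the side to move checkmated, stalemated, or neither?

Black to move; black king on b1.
In check: yes, from the white knight on c3.
Legal moves for Black: Kb2, Kc1, Kxa1.
Black is in check but has 3 legal moves → neither.

neither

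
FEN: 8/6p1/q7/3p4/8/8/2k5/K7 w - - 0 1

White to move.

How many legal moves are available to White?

White to move; king on a1.
In check: yes, from the black queen on a6.
Legal moves: none.
Count: 0.

0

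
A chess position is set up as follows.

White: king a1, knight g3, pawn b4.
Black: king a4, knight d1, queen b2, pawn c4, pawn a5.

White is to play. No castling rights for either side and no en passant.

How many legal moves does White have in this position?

White to move; king on a1.
In check: yes, from the black queen on b2.
Legal moves: none.
Count: 0.

0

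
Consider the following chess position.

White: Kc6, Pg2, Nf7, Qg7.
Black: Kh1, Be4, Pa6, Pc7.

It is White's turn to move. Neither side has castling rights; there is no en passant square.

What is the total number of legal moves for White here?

White to move; king on c6.
In check: yes, from the black bishop on e4.
Legal moves: Kd7, Kxc7, Kc5.
Count: 3.

3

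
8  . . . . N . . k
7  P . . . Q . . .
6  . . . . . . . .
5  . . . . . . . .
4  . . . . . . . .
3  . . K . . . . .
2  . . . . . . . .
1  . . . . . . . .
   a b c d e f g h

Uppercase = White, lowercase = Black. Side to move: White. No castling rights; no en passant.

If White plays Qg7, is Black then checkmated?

After Qg7: black king on h8; in check: yes, from the white queen on g7.
King squares — g7: attacked by Ne8; h7: attacked by Qg7; g8: attacked by Qg7.
Black has no legal moves → checkmate.

yes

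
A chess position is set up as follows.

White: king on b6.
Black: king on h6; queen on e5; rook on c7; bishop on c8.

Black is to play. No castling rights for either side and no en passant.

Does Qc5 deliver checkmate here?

yes

After Qc5: white king on b6; in check: yes, from the black queen on c5.
King squares — a5: attacked by Qc5; b5: attacked by Qc5; c5: attacked by Rc7; a6: attacked by Bc8; c6: attacked by Qc5; a7: attacked by Qc5; b7: attacked by Rc7; c7: attacked by Qc5.
White has no legal moves → checkmate.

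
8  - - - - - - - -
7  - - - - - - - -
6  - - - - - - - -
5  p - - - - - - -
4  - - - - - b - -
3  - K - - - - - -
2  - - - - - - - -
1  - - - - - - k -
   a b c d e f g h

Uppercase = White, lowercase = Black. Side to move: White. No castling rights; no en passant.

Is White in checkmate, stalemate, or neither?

White to move; white king on b3.
In check: no.
Legal moves for White: Kc4, Ka4, Kc3, Ka3, Kc2, Kb2, Ka2.
White has 7 legal moves and is not in check → neither.

neither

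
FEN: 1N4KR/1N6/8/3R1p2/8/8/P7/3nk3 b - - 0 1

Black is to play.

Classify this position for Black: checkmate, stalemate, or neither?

Black to move; black king on e1.
In check: no.
Legal moves for Black: Kf2, Ke2, Kf1, Ne3, Nc3, Nf2, Nb2, f4.
Black has 8 legal moves and is not in check → neither.

neither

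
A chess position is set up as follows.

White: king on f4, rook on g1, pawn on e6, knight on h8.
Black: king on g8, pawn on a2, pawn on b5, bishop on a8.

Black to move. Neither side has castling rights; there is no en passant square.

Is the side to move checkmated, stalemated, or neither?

Black to move; black king on g8.
In check: yes, from the white rook on g1.
King squares — f7: attacked by Pe6; g7: attacked by Rg1; h7: available; f8: available; h8: available.
Legal moves for Black: Kxh8, Kf8, Kh7, Bg2.
Black is in check but has 4 legal moves → neither.

neither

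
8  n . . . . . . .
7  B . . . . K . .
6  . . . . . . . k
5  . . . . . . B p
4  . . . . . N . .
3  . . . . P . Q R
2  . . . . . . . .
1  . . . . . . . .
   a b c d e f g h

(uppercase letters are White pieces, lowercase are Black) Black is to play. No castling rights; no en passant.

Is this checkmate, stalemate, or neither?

neither

Black to move; black king on h6.
In check: yes, from the white bishop on g5.
King squares — g5: attacked by Qg3; h5: own pawn; g6: attacked by Nf4; g7: attacked by Kf7; h7: available.
Legal moves for Black: Kh7.
Black is in check but has 1 legal move → neither.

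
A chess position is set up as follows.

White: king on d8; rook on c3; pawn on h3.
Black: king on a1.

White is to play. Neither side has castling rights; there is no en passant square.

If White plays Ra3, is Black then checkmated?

no

After Ra3: black king on a1; in check: yes, from the white rook on a3.
Black has 2 legal replies: Kb2, Kb1.
In check but a legal move exists → not checkmate.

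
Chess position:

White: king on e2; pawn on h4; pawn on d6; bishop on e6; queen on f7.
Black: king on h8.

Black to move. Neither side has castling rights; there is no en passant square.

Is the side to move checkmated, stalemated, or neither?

Black to move; black king on h8.
In check: no.
King squares — g7: attacked by Qf7; h7: attacked by Qf7; g8: attacked by Qf7.
Legal moves for Black: none.
Not in check and no legal moves → stalemate.

stalemate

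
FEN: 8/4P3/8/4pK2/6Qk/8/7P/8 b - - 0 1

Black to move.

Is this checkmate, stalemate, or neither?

checkmate

Black to move; black king on h4.
In check: yes, from the white queen on g4.
King squares — g3: attacked by Ph2; h3: attacked by Qg4; g4: attacked by Kf5; g5: attacked by Qg4; h5: attacked by Qg4.
Legal moves for Black: none.
In check with no legal moves → checkmate.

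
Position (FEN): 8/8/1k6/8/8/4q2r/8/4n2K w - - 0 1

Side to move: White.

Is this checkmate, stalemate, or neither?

checkmate

White to move; white king on h1.
In check: yes, from the black rook on h3.
King squares — g1: attacked by Qe3; g2: attacked by Ne1; h2: attacked by Rh3.
Legal moves for White: none.
In check with no legal moves → checkmate.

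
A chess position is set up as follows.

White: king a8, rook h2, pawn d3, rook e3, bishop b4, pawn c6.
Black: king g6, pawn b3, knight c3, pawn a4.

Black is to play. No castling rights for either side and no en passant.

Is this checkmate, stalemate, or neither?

Black to move; black king on g6.
In check: no.
Legal moves for Black: Kg7, Kf7, Kf6, Kg5, Kf5, Nd5, Nb5, Ne4, Ne2, Na2, Nd1, Nb1, a3, b2.
Black has 14 legal moves and is not in check → neither.

neither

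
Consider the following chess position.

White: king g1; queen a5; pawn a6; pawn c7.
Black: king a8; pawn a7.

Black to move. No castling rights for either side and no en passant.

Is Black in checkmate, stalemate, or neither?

stalemate

Black to move; black king on a8.
In check: no.
King squares — a7: own pawn; b7: attacked by Pa6; b8: attacked by Pc7.
Legal moves for Black: none.
Not in check and no legal moves → stalemate.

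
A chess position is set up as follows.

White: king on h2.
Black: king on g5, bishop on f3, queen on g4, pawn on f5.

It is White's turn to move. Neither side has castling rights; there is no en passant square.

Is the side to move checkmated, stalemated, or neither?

White to move; white king on h2.
In check: no.
King squares — g1: attacked by Qg4; h1: attacked by Bf3; g2: attacked by Bf3; g3: attacked by Qg4; h3: attacked by Qg4.
Legal moves for White: none.
Not in check and no legal moves → stalemate.

stalemate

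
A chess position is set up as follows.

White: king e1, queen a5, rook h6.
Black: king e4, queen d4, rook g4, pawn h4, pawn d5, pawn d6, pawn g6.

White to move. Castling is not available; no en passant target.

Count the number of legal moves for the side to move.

White to move; king on e1.
In check: no.
Legal moves: Rh8, Rh7, Rxg6, Rh5, Rxh4, Qd8, Qa8, Qc7, Qa7, Qb6, Qa6, Qxd5+, Qc5, Qb5, Qb4, Qa4, Qc3, Qa3, Qd2, Qa2, Qa1, Ke2, Kf1.
Count: 23.

23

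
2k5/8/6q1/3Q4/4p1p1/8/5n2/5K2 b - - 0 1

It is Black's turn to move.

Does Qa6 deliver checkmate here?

no

After Qa6: white king on f1; in check: yes, from the black queen on a6.
White has 7 legal replies: Kg2, Kxf2, Kg1, Ke1, Qb5, Qc4+, Qd3.
In check but a legal move exists → not checkmate.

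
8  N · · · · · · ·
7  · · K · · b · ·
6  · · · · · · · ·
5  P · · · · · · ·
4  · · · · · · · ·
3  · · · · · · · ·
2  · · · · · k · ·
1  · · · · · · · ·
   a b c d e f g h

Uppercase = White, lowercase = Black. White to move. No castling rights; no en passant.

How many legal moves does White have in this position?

10

White to move; king on c7.
In check: no.
Legal moves: Nb6, Kd8, Kc8, Kb8, Kd7, Kb7, Kd6, Kc6, Kb6, a6.
Count: 10.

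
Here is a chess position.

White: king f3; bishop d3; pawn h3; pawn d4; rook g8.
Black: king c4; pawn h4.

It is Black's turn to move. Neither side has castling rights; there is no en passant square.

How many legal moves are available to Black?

6

Black to move; king on c4.
In check: yes, from the white bishop on d3.
Legal moves: Kd5, Kxd4, Kb4, Kxd3, Kc3, Kb3.
Count: 6.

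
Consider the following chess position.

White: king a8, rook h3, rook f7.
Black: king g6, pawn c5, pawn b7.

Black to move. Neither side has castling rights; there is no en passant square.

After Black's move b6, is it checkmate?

After b6: white king on a8; in check: no.
White is not in check, so this cannot be checkmate.

no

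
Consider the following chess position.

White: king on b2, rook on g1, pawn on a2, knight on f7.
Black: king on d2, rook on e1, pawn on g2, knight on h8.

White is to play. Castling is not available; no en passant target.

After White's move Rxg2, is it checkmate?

no

After Rxg2: black king on d2; in check: yes, from the white rook on g2.
Black has 4 legal replies: Ke3, Kd3, Kd1, Re2.
In check but a legal move exists → not checkmate.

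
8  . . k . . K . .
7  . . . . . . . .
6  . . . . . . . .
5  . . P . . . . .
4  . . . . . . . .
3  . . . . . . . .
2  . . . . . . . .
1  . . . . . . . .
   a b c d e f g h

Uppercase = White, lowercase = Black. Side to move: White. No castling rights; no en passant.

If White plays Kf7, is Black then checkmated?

After Kf7: black king on c8; in check: no.
Black is not in check, so this cannot be checkmate.

no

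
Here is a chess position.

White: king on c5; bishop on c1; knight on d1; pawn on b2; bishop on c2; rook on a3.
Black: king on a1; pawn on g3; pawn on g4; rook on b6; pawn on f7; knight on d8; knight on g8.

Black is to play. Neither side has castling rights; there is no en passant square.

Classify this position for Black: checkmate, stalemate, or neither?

checkmate

Black to move; black king on a1.
In check: yes, from the white rook on a3.
King squares — b1: attacked by Bc2; a2: attacked by Ra3; b2: attacked by Bc1.
Legal moves for Black: none.
In check with no legal moves → checkmate.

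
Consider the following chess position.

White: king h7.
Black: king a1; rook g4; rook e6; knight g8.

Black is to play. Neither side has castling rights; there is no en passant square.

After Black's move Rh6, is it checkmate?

yes

After Rh6: white king on h7; in check: yes, from the black rook on h6.
King squares — g6: attacked by Rg4; h6: attacked by Ng8; g7: attacked by Rg4; g8: attacked by Rg4; h8: attacked by Rh6.
White has no legal moves → checkmate.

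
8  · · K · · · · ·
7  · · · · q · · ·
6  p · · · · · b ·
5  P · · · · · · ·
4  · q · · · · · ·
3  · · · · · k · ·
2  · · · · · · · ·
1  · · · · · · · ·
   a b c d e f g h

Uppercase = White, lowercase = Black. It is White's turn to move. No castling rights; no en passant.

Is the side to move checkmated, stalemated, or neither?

White to move; white king on c8.
In check: no.
King squares — b7: attacked by Qb4; c7: attacked by Qe7; d7: attacked by Qe7; b8: attacked by Qb4; d8: attacked by Qe7.
Legal moves for White: none.
Not in check and no legal moves → stalemate.

stalemate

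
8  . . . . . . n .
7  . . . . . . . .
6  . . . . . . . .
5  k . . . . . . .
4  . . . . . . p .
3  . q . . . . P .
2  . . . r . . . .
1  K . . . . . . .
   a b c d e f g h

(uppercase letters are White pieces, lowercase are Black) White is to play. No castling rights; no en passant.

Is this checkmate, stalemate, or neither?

stalemate

White to move; white king on a1.
In check: no.
King squares — b1: attacked by Qb3; a2: attacked by Rd2; b2: attacked by Rd2.
Legal moves for White: none.
Not in check and no legal moves → stalemate.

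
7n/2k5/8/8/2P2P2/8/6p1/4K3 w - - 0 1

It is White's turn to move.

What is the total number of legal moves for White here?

White to move; king on e1.
In check: no.
Legal moves: Kf2, Ke2, Kd2, Kd1, f5, c5.
Count: 6.

6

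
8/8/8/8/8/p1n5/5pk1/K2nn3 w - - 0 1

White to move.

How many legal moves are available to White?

0

White to move; king on a1.
In check: no.
Legal moves: none.
Count: 0.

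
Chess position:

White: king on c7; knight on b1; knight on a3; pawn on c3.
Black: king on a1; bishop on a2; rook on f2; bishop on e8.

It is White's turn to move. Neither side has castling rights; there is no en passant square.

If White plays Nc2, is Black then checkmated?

no

After Nc2: black king on a1; in check: yes, from the white knight on c2.
Black has 3 legal replies: Kb2, Kxb1, Rxc2.
In check but a legal move exists → not checkmate.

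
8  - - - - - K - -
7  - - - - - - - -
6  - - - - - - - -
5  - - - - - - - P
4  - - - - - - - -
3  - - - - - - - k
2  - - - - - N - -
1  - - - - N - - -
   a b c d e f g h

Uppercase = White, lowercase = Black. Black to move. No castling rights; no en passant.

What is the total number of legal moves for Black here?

3

Black to move; king on h3.
In check: yes, from the white knight on f2.
Legal moves: Kh4, Kg3, Kh2.
Count: 3.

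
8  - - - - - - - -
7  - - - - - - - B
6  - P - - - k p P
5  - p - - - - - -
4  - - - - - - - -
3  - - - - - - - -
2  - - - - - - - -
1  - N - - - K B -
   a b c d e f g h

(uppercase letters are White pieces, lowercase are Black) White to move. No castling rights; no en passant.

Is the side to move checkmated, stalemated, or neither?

neither

White to move; white king on f1.
In check: no.
Legal moves for White: Bg8, Bxg6, Bc5, Bd4+, Be3, Bh2, Bf2, Kg2, Kf2, Ke2, Ke1, Nc3, Na3, Nd2, b7.
White has 15 legal moves and is not in check → neither.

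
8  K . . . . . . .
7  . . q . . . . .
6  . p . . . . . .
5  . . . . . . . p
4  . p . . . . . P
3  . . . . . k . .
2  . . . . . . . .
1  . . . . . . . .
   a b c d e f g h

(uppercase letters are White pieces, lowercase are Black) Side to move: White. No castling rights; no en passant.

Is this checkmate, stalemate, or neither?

White to move; white king on a8.
In check: no.
King squares — a7: attacked by Qc7; b7: attacked by Qc7; b8: attacked by Qc7.
Legal moves for White: none.
Not in check and no legal moves → stalemate.

stalemate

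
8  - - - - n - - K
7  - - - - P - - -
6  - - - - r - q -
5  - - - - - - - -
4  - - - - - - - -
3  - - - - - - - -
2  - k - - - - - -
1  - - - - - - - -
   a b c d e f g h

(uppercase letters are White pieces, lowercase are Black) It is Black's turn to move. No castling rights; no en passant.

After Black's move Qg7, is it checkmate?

yes

After Qg7: white king on h8; in check: yes, from the black queen on g7.
King squares — g7: attacked by Ne8; h7: attacked by Qg7; g8: attacked by Qg7.
White has no legal moves → checkmate.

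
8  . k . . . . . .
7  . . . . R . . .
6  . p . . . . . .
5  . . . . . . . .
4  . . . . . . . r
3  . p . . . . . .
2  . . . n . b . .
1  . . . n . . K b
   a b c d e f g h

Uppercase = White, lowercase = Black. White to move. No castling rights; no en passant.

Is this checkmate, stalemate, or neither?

checkmate

White to move; white king on g1.
In check: yes, from the black bishop on f2.
King squares — f1: attacked by Nd2; h1: attacked by Rh4; f2: attacked by Nd1; g2: attacked by Bh1; h2: attacked by Rh4.
Legal moves for White: none.
In check with no legal moves → checkmate.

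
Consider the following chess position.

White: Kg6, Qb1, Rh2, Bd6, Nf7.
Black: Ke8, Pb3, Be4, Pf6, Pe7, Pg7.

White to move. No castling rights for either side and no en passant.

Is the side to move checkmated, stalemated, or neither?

White to move; white king on g6.
In check: yes, from the black bishop on e4.
Legal moves for White: Kxg7, Kh5, Qxe4.
White is in check but has 3 legal moves → neither.

neither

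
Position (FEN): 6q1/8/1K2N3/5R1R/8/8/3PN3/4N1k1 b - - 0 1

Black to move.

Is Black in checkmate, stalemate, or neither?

Black to move; black king on g1.
In check: yes, from the white knight on e2.
King squares — f1: attacked by Rf5; h1: attacked by Rh5; f2: attacked by Rf5; g2: attacked by Ne1; h2: attacked by Rh5.
Legal moves for Black: none.
In check with no legal moves → checkmate.

checkmate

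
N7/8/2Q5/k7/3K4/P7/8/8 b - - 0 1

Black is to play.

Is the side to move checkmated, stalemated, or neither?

stalemate

Black to move; black king on a5.
In check: no.
King squares — a4: attacked by Qc6; b4: attacked by Pa3; b5: attacked by Qc6; a6: attacked by Qc6; b6: attacked by Qc6.
Legal moves for Black: none.
Not in check and no legal moves → stalemate.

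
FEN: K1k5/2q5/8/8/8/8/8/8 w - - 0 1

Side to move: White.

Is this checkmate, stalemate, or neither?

stalemate

White to move; white king on a8.
In check: no.
King squares — a7: attacked by Qc7; b7: attacked by Qc7; b8: attacked by Qc7.
Legal moves for White: none.
Not in check and no legal moves → stalemate.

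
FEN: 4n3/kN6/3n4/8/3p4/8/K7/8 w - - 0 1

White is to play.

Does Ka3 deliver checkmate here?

no

After Ka3: black king on a7; in check: no.
Black is not in check, so this cannot be checkmate.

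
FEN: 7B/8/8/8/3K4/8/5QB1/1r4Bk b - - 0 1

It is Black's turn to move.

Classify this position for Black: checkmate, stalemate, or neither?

checkmate

Black to move; black king on h1.
In check: yes, from the white bishop on g2.
King squares — g1: attacked by Qf2; g2: attacked by Qf2; h2: attacked by Bg1.
Legal moves for Black: none.
In check with no legal moves → checkmate.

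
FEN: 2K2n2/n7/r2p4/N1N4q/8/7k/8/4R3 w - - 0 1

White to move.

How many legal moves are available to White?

White to move; king on c8.
In check: yes, from the black knight on a7.
Legal moves: Kd8, Kb8, Kc7, Kb7.
Count: 4.

4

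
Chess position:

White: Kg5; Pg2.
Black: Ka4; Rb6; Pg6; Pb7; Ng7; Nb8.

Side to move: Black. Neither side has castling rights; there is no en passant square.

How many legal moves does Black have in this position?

22

Black to move; king on a4.
In check: no.
Legal moves: Nd7, Nc6, Na6, Ne8, Ne6+, Nh5, Nf5, Rf6, Re6, Rd6, Rc6, Ra6, Rb5+, Rb4, Rb3, Rb2, Rb1, Kb5, Ka5, Kb4, Kb3, Ka3.
Count: 22.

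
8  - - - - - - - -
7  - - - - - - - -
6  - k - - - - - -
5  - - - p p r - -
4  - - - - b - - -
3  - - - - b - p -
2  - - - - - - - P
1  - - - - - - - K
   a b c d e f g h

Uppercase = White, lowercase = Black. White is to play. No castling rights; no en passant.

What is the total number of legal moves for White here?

White to move; king on h1.
In check: yes, from the black bishop on e4.
Legal moves: none.
Count: 0.

0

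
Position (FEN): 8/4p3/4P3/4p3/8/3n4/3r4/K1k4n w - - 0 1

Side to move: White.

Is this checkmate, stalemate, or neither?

stalemate

White to move; white king on a1.
In check: no.
King squares — b1: attacked by Kc1; a2: attacked by Rd2; b2: attacked by Kc1.
Legal moves for White: none.
Not in check and no legal moves → stalemate.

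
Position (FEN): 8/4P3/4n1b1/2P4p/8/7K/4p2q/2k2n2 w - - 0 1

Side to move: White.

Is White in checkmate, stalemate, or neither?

White to move; white king on h3.
In check: yes, from the black queen on h2.
King squares — g2: attacked by Qh2; h2: attacked by Nf1; g3: attacked by Nf1; g4: attacked by Ph5; h4: attacked by Qh2.
Legal moves for White: none.
In check with no legal moves → checkmate.

checkmate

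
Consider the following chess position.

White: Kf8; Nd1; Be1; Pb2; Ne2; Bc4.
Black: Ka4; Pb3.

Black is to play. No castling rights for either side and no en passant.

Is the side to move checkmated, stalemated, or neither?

stalemate

Black to move; black king on a4.
In check: no.
King squares — a3: attacked by Pb2; b3: own pawn; b4: attacked by Be1; a5: attacked by Be1; b5: attacked by Bc4.
Legal moves for Black: none.
Not in check and no legal moves → stalemate.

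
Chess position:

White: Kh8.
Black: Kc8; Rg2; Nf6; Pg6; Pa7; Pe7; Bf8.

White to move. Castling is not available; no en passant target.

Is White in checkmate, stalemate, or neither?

White to move; white king on h8.
In check: no.
King squares — g7: attacked by Bf8; h7: attacked by Nf6; g8: attacked by Nf6.
Legal moves for White: none.
Not in check and no legal moves → stalemate.

stalemate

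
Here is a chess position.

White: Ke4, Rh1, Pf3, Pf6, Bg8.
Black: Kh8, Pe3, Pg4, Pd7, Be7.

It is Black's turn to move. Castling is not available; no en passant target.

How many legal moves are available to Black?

Black to move; king on h8.
In check: yes, from the white rook on h1.
Legal moves: Kxg8.
Count: 1.

1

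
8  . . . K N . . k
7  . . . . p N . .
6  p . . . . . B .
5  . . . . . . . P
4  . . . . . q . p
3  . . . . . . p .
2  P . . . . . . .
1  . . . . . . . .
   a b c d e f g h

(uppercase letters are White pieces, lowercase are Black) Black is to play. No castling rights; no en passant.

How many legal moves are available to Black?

Black to move; king on h8.
In check: yes, from the white knight on f7.
Legal moves: Kg8, Qxf7.
Count: 2.

2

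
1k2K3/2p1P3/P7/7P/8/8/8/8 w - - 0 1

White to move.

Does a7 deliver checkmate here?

After a7: black king on b8; in check: yes, from the white pawn on a7.
Black has 4 legal replies: Kc8, Ka8, Kb7, Kxa7.
In check but a legal move exists → not checkmate.

no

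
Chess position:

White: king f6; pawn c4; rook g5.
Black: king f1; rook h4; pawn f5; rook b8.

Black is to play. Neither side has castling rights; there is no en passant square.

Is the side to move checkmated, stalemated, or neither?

neither

Black to move; black king on f1.
In check: no.
Legal moves for Black include: Rbh8, Rg8, Rf8+, Re8, Rd8, Rc8, Ra8, Rb7, Rb6+, Rb5, Rb4, Rb3, Rb2, Rb1, Rhh8, Rh7, Rh6+, Rh5, ... (list truncated; more exist).
Black has legal moves and is not in check → neither.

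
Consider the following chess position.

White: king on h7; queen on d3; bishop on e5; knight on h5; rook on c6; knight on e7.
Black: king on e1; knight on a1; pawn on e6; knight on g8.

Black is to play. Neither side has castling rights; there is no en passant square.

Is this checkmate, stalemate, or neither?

neither

Black to move; black king on e1.
In check: no.
Legal moves for Black: Nxe7, Nh6, Nf6+, Kf2, Nb3, Nc2.
Black has 6 legal moves and is not in check → neither.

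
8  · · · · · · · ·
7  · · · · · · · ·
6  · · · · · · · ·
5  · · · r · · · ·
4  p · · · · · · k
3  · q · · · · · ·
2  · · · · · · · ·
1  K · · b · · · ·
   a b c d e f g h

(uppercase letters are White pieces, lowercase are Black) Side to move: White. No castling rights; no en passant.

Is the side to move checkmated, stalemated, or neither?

White to move; white king on a1.
In check: no.
King squares — b1: attacked by Qb3; a2: attacked by Qb3; b2: attacked by Qb3.
Legal moves for White: none.
Not in check and no legal moves → stalemate.

stalemate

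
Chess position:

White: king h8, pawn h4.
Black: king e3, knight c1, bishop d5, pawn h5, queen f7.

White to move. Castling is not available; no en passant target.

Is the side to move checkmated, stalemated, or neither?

stalemate

White to move; white king on h8.
In check: no.
King squares — g7: attacked by Qf7; h7: attacked by Qf7; g8: attacked by Qf7.
Legal moves for White: none.
Not in check and no legal moves → stalemate.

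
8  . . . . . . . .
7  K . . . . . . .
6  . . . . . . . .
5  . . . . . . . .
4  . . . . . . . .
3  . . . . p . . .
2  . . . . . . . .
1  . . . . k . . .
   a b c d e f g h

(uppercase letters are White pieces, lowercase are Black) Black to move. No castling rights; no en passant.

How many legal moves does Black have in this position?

Black to move; king on e1.
In check: no.
Legal moves: Kf2, Ke2, Kd2, Kf1, Kd1, e2.
Count: 6.

6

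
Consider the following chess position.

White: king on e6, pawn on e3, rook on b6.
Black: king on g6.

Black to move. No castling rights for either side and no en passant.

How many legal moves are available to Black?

5

Black to move; king on g6.
In check: no.
Legal moves: Kh7, Kg7, Kh6, Kh5, Kg5.
Count: 5.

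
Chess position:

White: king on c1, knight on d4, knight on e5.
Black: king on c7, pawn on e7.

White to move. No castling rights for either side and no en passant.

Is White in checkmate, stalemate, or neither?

neither

White to move; white king on c1.
In check: no.
Legal moves for White include: Nf7, Nd7, Ng6, Nec6, Ng4, Nc4, Nef3, Nd3, Ne6+, Ndc6, Nf5, Nb5+, Ndf3, Nb3, Ne2, Nc2, Kd2, Kc2, ... (list truncated; more exist).
White has legal moves and is not in check → neither.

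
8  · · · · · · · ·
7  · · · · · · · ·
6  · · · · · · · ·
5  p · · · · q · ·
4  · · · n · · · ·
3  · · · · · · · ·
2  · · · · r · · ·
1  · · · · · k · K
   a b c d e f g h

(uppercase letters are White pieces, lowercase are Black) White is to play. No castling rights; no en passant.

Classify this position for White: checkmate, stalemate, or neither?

stalemate

White to move; white king on h1.
In check: no.
King squares — g1: attacked by Kf1; g2: attacked by Kf1; h2: attacked by Re2.
Legal moves for White: none.
Not in check and no legal moves → stalemate.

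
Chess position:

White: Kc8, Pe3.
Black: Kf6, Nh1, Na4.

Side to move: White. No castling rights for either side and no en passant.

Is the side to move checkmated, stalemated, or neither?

neither

White to move; white king on c8.
In check: no.
Legal moves for White: Kd8, Kb8, Kd7, Kc7, Kb7, e4.
White has 6 legal moves and is not in check → neither.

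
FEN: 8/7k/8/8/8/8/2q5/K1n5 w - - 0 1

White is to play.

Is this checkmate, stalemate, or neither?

White to move; white king on a1.
In check: no.
King squares — b1: attacked by Qc2; a2: attacked by Nc1; b2: attacked by Qc2.
Legal moves for White: none.
Not in check and no legal moves → stalemate.

stalemate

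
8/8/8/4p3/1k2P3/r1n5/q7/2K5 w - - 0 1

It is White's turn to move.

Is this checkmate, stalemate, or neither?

White to move; white king on c1.
In check: no.
King squares — b1: attacked by Qa2; d1: attacked by Nc3; b2: attacked by Qa2; c2: attacked by Qa2; d2: attacked by Qa2.
Legal moves for White: none.
Not in check and no legal moves → stalemate.

stalemate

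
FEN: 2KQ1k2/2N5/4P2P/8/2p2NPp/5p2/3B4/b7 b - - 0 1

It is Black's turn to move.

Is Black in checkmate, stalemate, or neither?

checkmate

Black to move; black king on f8.
In check: yes, from the white queen on d8.
King squares — e7: attacked by Qd8; f7: attacked by Pe6; g7: attacked by Ph6; e8: attacked by Nc7; g8: attacked by Qd8.
Legal moves for Black: none.
In check with no legal moves → checkmate.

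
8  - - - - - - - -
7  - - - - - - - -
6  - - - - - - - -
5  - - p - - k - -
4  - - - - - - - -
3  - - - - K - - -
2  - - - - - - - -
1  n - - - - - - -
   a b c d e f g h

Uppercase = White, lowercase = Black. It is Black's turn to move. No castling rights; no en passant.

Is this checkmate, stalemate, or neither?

Black to move; black king on f5.
In check: no.
Legal moves for Black: Kg6, Kf6, Ke6, Kg5, Ke5, Kg4, Nb3, Nc2+, c4.
Black has 9 legal moves and is not in check → neither.

neither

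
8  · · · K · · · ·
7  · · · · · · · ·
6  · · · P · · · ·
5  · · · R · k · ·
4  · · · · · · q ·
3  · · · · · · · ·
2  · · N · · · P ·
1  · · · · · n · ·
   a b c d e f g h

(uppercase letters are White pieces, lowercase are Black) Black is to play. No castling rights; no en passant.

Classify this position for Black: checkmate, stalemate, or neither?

Black to move; black king on f5.
In check: yes, from the white rook on d5.
Legal moves for Black: Kg6, Kf6, Ke6, Kf4, Ke4.
Black is in check but has 5 legal moves → neither.

neither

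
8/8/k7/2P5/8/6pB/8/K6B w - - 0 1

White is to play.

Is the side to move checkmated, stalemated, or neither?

neither

White to move; white king on a1.
In check: no.
Legal moves for White: Bc8+, Bd7, Be6, Bf5, Bg4, B3g2, Bf1+, Ba8, Bb7+, Bc6, Bd5, Be4, Bf3, B1g2, Kb2, Ka2, Kb1, c6.
White has 18 legal moves and is not in check → neither.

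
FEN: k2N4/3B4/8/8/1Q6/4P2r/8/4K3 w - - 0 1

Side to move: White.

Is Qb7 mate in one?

After Qb7: black king on a8; in check: yes, from the white queen on b7.
King squares — a7: attacked by Qb7; b7: attacked by Nd8; b8: attacked by Qb7.
Black has no legal moves → checkmate.

yes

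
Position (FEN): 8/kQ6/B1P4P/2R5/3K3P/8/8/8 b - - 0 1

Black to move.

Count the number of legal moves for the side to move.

0

Black to move; king on a7.
In check: yes, from the white queen on b7.
Legal moves: none.
Count: 0.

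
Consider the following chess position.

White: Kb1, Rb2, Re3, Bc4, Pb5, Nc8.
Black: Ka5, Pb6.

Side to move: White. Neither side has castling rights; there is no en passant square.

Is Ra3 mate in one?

yes

After Ra3: black king on a5; in check: yes, from the white rook on a3.
King squares — a4: attacked by Ra3; b4: attacked by Rb2; b5: attacked by Rb2; a6: attacked by Ra3; b6: own pawn.
Black has no legal moves → checkmate.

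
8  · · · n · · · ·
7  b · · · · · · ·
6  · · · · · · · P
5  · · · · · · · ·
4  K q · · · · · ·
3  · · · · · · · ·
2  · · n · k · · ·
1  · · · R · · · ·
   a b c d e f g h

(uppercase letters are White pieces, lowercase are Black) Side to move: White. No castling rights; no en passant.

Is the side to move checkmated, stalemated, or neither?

White to move; white king on a4.
In check: yes, from the black queen on b4.
King squares — a3: attacked by Nc2; b3: attacked by Qb4; b4: attacked by Nc2; a5: attacked by Qb4; b5: attacked by Qb4.
Legal moves for White: none.
In check with no legal moves → checkmate.

checkmate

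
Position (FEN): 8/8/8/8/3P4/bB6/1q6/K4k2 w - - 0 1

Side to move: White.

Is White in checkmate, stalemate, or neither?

White to move; white king on a1.
In check: yes, from the black queen on b2.
King squares — b1: attacked by Qb2; a2: attacked by Qb2; b2: attacked by Ba3.
Legal moves for White: none.
In check with no legal moves → checkmate.

checkmate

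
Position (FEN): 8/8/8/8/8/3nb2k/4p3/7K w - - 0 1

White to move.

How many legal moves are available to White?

White to move; king on h1.
In check: no.
Legal moves: none.
Count: 0.

0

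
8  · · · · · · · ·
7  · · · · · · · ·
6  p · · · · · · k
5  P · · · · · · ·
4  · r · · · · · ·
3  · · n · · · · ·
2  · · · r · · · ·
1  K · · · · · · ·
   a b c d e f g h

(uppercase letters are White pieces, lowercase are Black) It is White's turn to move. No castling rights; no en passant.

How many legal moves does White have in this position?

White to move; king on a1.
In check: no.
Legal moves: none.
Count: 0.

0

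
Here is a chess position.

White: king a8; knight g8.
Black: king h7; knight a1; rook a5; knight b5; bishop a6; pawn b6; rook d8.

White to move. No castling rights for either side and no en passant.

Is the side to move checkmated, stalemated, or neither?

checkmate

White to move; white king on a8.
In check: yes, from the black rook on d8.
King squares — a7: attacked by Nb5; b7: attacked by Ba6; b8: attacked by Rd8.
Legal moves for White: none.
In check with no legal moves → checkmate.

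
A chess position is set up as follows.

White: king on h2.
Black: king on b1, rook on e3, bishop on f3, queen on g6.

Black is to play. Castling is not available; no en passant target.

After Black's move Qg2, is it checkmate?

After Qg2: white king on h2; in check: yes, from the black queen on g2.
King squares — g1: attacked by Qg2; h1: attacked by Qg2; g2: attacked by Bf3; g3: attacked by Qg2; h3: attacked by Qg2.
White has no legal moves → checkmate.

yes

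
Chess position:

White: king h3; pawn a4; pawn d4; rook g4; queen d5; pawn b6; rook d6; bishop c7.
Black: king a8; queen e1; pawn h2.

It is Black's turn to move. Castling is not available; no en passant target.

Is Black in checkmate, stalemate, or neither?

Black to move; black king on a8.
In check: yes, from the white queen on d5.
King squares — a7: attacked by Pb6; b7: attacked by Qd5; b8: attacked by Bc7.
Legal moves for Black: none.
In check with no legal moves → checkmate.

checkmate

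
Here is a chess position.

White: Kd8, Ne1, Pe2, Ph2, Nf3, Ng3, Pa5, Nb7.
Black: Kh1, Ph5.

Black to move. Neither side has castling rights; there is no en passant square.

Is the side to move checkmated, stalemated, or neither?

checkmate

Black to move; black king on h1.
In check: yes, from the white knight on g3.
King squares — g1: attacked by Nf3; g2: attacked by Ne1; h2: attacked by Nf3.
Legal moves for Black: none.
In check with no legal moves → checkmate.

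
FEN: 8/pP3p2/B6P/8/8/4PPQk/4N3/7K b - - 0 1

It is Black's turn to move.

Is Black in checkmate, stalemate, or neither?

Black to move; black king on h3.
In check: yes, from the white queen on g3.
King squares — g2: attacked by Kh1; h2: attacked by Kh1; g3: attacked by Ne2; g4: attacked by Pf3; h4: attacked by Qg3.
Legal moves for Black: none.
In check with no legal moves → checkmate.

checkmate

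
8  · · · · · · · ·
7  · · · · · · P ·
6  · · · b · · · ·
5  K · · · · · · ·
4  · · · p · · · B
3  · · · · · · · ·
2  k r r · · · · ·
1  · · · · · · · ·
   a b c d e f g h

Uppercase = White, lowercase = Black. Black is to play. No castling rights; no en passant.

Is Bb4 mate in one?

After Bb4: white king on a5; in check: yes, from the black bishop on b4.
White has 4 legal replies: Kb6, Ka6, Kb5, Ka4.
In check but a legal move exists → not checkmate.

no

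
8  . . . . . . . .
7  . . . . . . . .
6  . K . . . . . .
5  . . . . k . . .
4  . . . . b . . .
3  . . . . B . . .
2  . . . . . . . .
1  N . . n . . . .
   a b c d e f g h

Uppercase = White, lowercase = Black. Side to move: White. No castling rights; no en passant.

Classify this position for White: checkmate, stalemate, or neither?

neither

White to move; white king on b6.
In check: no.
Legal moves for White: Kc7, Ka7, Ka6, Kc5, Kb5, Ka5, Bh6, Bg5, Bc5, Bf4+, Bd4+, Bf2, Bd2, Bg1, Bc1, Nb3, Nc2.
White has 17 legal moves and is not in check → neither.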